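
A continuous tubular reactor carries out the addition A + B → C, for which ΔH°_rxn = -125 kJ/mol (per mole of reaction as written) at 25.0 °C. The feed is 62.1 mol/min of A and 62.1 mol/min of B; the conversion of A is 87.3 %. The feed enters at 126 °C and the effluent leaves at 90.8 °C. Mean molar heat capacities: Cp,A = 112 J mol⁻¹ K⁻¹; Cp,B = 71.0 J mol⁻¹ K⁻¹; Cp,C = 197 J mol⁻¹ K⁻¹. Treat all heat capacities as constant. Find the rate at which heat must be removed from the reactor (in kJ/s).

Extent of reaction ξ = 0.873 × 62.1 = 54.213 mol/min
Reaction term: ξ·ΔH°_rxn = 54.213 × -125 = -6776.7 kJ/min
Sensible, feed 126→25 °C: -1147.8 kJ/min
Outlet flows (mol/min): A 7.8867, B 7.8867, C 54.213
Sensible, products 25→90.8 °C: 797.71 kJ/min
Q = ΔH = -7126.7 kJ/min = -118.78 kW
Heat removed = 118.78 kJ/s

Q_out = 119 kJ/s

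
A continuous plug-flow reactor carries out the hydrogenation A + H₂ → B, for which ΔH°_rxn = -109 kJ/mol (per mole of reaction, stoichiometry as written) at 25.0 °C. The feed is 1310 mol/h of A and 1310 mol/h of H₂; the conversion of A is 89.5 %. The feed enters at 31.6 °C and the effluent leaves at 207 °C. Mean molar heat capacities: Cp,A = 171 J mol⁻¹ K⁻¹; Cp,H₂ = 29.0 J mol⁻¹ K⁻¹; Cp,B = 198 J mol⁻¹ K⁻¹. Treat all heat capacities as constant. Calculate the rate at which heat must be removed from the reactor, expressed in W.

Extent of reaction ξ = 0.895 × 1310 = 1172.5 mol/h
Reaction term: ξ·ΔH°_rxn = 1172.5 × -109 = -127800 kJ/h
Sensible, feed 31.6→25 °C: -1729.2 kJ/h
Outlet flows (mol/h): A 137.55, H₂ 137.55, B 1172.5
Sensible, products 25→207 °C: 47257 kJ/h
Q = ΔH = -82269 kJ/h = -22.853 kW
Heat removed = 22853 W

Q_out = 22900 W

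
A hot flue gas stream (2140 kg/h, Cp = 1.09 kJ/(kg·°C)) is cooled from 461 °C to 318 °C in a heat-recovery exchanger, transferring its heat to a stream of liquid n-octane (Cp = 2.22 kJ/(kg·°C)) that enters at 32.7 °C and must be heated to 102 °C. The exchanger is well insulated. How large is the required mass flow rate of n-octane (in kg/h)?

ṁ_c = 2170 kg/h

Heat released by hot stream: Q = 2140 × 1.09 × (461 − 318) = 333560 kJ/h
Energy balance on cold side (adiabatic exchanger): Q = ṁ_c·Cp_c·(T_c,out − T_c,in)
ṁ_c = 333560 / [2.22 × (102 − 32.7)] = 2168.2 kg/h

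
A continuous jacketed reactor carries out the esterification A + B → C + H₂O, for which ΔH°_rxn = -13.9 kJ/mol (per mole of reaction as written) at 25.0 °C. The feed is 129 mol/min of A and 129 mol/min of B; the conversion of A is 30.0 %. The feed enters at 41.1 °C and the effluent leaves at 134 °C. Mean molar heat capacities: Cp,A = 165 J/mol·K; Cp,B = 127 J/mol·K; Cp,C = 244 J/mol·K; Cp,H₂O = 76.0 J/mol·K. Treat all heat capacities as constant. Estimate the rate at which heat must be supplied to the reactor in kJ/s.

Q_in = 51.3 kJ/s

Extent of reaction ξ = 0.300 × 129 = 38.7 mol/min
Reaction term: ξ·ΔH°_rxn = 38.7 × -13.9 = -537.93 kJ/min
Sensible, feed 41.1→25 °C: -606.45 kJ/min
Outlet flows (mol/min): A 90.3, B 90.3, C 38.7, H₂O 38.7
Sensible, products 25→134 °C: 4223.9 kJ/min
Q = ΔH = 3079.5 kJ/min = 51.326 kW
Heat supplied = 51.326 kJ/s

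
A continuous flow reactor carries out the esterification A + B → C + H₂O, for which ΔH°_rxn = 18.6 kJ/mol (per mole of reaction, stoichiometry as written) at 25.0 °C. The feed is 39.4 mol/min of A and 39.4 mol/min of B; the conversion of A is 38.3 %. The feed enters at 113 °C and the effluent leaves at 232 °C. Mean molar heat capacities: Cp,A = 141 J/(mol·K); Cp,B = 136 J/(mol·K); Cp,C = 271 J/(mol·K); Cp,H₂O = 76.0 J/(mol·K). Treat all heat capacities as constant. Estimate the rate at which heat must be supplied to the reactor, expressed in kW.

Extent of reaction ξ = 0.383 × 39.4 = 15.09 mol/min
Reaction term: ξ·ΔH°_rxn = 15.09 × 18.6 = 280.68 kJ/min
Sensible, feed 113→25 °C: -960.41 kJ/min
Outlet flows (mol/min): A 24.31, B 24.31, C 15.09, H₂O 15.09
Sensible, products 25→232 °C: 2477.8 kJ/min
Q = ΔH = 1798.1 kJ/min = 29.968 kW
Heat supplied = 29.968 kW

Q_in = 30.0 kW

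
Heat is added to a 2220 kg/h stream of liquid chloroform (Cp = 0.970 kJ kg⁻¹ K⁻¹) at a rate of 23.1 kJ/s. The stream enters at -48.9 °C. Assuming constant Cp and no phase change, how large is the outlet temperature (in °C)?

Q = 23.1 kJ/s = 83160 kJ/h
ΔT = Q/(ṁ·Cp) = 83160/(2220×0.970) = 38.618 K
T_out = -48.9 + 38.618 = -10.282 °C

T_out = -10.3 °C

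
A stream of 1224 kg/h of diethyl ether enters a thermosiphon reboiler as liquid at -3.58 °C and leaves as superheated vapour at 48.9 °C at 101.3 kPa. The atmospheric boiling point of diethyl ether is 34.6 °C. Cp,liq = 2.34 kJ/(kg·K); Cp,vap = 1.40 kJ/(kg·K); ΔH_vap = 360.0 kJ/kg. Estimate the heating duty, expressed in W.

liquid -3.58→34.6 °C: 89.341 kJ/kg
vaporisation at 34.6 °C: 360 kJ/kg
vapour 34.6→48.9 °C: 20.02 kJ/kg
Δh = 89.341 + 360 + 20.02 = 469.36 kJ/kg
Q = ṁ·Δh = 1224 kg/h × 469.36 kJ/kg = 574500 kJ/h
|Q| = 159.58 kW = 159580 W

Q = 160000 W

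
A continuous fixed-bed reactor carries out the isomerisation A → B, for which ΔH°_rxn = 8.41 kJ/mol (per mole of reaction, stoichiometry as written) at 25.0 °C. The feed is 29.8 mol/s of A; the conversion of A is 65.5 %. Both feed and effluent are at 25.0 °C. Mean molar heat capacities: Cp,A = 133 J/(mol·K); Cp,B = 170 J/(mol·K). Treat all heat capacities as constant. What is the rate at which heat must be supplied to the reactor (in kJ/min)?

Q_in = 9850 kJ/min

Extent of reaction ξ = 0.655 × 29.8 = 19.519 mol/s
Reaction term: ξ·ΔH°_rxn = 19.519 × 8.41 = 164.15 kJ/s
Q = ΔH = 164.15 kJ/s = 164.15 kW
Heat supplied = 9849.3 kJ/min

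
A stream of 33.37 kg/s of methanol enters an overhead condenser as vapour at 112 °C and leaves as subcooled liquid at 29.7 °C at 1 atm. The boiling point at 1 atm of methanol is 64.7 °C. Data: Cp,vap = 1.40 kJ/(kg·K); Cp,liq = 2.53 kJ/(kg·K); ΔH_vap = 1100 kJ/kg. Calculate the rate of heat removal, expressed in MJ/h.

vapour 112→64.7 °C: -66.22 kJ/kg
condensation at 64.7 °C: -1100 kJ/kg
liquid 64.7→29.7 °C: -88.55 kJ/kg
Δh = -66.22 + -1100 + -88.55 = -1254.8 kJ/kg
Q = ṁ·Δh = 33.37 kg/s × -1254.8 kJ/kg = -41872 kJ/s
|Q| = 41872 kW = 150740 MJ/h

Q_c = 151000 MJ/h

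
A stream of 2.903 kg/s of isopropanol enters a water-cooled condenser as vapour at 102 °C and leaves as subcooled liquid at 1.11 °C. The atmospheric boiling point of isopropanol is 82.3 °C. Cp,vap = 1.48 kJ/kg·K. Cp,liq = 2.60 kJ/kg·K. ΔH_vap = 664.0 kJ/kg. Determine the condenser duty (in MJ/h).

Q_c = 9450 MJ/h

vapour 102→82.3 °C: -29.156 kJ/kg
condensation at 82.3 °C: -664 kJ/kg
liquid 82.3→1.11 °C: -211.09 kJ/kg
Δh = -29.156 + -664 + -211.09 = -904.25 kJ/kg
Q = ṁ·Δh = 2.903 kg/s × -904.25 kJ/kg = -2625 kJ/s
|Q| = 2625 kW = 9450.1 MJ/h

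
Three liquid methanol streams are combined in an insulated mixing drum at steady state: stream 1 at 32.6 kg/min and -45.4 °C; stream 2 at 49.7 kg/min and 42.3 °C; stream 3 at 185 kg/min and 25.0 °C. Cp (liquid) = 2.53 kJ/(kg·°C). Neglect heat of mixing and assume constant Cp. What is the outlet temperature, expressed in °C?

T_out = 19.6 °C

No heat crosses the boundary, so H_out = H_in.
T_out = Σ ṁᵢCp,ᵢTᵢ / Σ ṁᵢCp,ᵢ
      = 13276 / 676.27 = 19.631 °C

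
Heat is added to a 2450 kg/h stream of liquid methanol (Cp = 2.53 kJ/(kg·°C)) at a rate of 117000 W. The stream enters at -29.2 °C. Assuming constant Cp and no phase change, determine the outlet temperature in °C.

Q = 117000 W = 421200 kJ/h
ΔT = Q/(ṁ·Cp) = 421200/(2450×2.53) = 67.952 K
T_out = -29.2 + 67.952 = 38.752 °C

T_out = 38.8 °C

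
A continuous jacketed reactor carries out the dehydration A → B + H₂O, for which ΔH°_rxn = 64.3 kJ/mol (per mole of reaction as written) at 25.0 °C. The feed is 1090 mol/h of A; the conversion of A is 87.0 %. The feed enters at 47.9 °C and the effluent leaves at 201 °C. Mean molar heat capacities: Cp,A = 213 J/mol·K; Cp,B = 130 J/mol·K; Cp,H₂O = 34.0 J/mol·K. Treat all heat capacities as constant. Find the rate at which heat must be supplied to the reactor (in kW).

Extent of reaction ξ = 0.870 × 1090 = 948.3 mol/h
Reaction term: ξ·ΔH°_rxn = 948.3 × 64.3 = 60976 kJ/h
Sensible, feed 47.9→25 °C: -5316.7 kJ/h
Outlet flows (mol/h): A 141.7, B 948.3, H₂O 948.3
Sensible, products 25→201 °C: 32684 kJ/h
Q = ΔH = 88343 kJ/h = 24.54 kW
Heat supplied = 24.54 kW

Q_in = 24.5 kW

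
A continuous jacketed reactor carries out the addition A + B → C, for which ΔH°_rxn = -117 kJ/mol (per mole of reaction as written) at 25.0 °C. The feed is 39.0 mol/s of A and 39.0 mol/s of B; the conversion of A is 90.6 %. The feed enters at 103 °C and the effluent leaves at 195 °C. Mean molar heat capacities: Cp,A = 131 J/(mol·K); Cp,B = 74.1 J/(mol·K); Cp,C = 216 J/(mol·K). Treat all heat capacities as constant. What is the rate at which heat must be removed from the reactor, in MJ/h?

Q_out = 12000 MJ/h

Extent of reaction ξ = 0.906 × 39.0 = 35.334 mol/s
Reaction term: ξ·ΔH°_rxn = 35.334 × -117 = -4134.1 kJ/s
Sensible, feed 103→25 °C: -623.91 kJ/s
Outlet flows (mol/s): A 3.666, B 3.666, C 35.334
Sensible, products 25→195 °C: 1425.3 kJ/s
Q = ΔH = -3332.7 kJ/s = -3332.7 kW
Heat removed = 11998 MJ/h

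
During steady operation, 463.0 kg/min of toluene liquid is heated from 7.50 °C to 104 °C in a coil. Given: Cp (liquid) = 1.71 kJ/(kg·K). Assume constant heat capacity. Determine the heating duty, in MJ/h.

Q = 4580 MJ/h

Q = ṁ·Cp·ΔT = 463.0 × 1.71 × (104 − 7.50) = 76402 kJ/min
Converting: 76402 / 60 s = 1273.4 kW
Heating duty = 4584.1 MJ/h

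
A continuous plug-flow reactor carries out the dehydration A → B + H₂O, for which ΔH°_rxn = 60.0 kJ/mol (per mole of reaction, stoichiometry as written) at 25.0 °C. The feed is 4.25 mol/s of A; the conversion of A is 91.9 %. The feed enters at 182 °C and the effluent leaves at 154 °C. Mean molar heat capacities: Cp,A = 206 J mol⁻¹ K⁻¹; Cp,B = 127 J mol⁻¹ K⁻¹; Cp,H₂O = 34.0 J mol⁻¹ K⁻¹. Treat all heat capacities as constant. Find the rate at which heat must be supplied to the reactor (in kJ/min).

Q_in = 11200 kJ/min

Extent of reaction ξ = 0.919 × 4.25 = 3.9058 mol/s
Reaction term: ξ·ΔH°_rxn = 3.9058 × 60.0 = 234.35 kJ/s
Sensible, feed 182→25 °C: -137.45 kJ/s
Outlet flows (mol/s): A 0.34425, B 3.9058, H₂O 3.9058
Sensible, products 25→154 °C: 90.267 kJ/s
Q = ΔH = 187.16 kJ/s = 187.16 kW
Heat supplied = 11229 kJ/min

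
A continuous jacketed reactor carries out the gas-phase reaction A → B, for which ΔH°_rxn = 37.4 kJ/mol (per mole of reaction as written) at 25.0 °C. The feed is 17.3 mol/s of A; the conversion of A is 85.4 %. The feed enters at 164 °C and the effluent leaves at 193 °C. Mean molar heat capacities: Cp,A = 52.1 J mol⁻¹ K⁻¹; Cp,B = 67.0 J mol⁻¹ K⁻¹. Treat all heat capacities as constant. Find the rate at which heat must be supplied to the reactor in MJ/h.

Q_in = 2220 MJ/h

Extent of reaction ξ = 0.854 × 17.3 = 14.774 mol/s
Reaction term: ξ·ΔH°_rxn = 14.774 × 37.4 = 552.56 kJ/s
Sensible, feed 164→25 °C: -125.28 kJ/s
Outlet flows (mol/s): A 2.5258, B 14.774
Sensible, products 25→193 °C: 188.41 kJ/s
Q = ΔH = 615.68 kJ/s = 615.68 kW
Heat supplied = 2216.4 MJ/h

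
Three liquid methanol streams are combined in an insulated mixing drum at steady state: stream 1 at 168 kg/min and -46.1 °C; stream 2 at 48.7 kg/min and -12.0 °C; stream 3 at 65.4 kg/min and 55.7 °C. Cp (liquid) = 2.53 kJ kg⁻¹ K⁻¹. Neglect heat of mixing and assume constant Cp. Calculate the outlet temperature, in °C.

T_out = -16.6 °C

Adiabatic, steady state ⇒ Σ ṁᵢCp,ᵢ(T_out − Tᵢ) = 0
Σ ṁᵢCp,ᵢTᵢ = 168×2.53×-46.1 + 48.7×2.53×-12.0 + 65.4×2.53×55.7 = -11857
Σ ṁᵢCp,ᵢ = 168×2.53 + 48.7×2.53 + 65.4×2.53 = 713.71
T_out = -11857 / 713.71 = -16.613 °C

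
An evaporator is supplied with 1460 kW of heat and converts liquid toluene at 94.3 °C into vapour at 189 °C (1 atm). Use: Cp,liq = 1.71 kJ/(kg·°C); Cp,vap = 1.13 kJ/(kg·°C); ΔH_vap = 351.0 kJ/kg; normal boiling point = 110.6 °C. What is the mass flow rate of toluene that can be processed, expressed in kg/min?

Δh = 1.71×(110.6−94.3) + 351.0 + 1.13×(189−110.6) = 467.46 kJ/kg
Q = 1460 kW = 1460 kJ/s = 87600 kJ/min
ṁ = Q/Δh = 87600 / 467.46 = 187.39 kg/min

ṁ = 187 kg/min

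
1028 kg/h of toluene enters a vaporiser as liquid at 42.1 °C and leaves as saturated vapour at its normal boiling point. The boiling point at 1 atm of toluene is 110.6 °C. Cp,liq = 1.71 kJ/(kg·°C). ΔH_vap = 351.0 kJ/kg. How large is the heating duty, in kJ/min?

liquid 42.1→110.6 °C: 117.13 kJ/kg
vaporisation at 110.6 °C: 351 kJ/kg
Δh = 117.13 + 351 = 468.13 kJ/kg
Q = ṁ·Δh = 1028 kg/h × 468.13 kJ/kg = 481240 kJ/h
|Q| = 133.68 kW = 8020.7 kJ/min

Q = 8020 kJ/min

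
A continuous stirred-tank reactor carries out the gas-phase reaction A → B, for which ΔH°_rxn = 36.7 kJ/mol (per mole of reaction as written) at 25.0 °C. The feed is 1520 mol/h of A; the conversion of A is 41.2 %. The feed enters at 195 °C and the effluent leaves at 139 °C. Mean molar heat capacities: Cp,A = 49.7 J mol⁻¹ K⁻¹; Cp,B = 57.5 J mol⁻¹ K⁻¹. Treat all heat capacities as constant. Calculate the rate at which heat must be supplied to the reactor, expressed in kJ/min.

Extent of reaction ξ = 0.412 × 1520 = 626.24 mol/h
Reaction term: ξ·ΔH°_rxn = 626.24 × 36.7 = 22983 kJ/h
Sensible, feed 195→25 °C: -12842 kJ/h
Outlet flows (mol/h): A 893.76, B 626.24
Sensible, products 25→139 °C: 9168.9 kJ/h
Q = ΔH = 19309 kJ/h = 5.3637 kW
Heat supplied = 321.82 kJ/min

Q_in = 322 kJ/min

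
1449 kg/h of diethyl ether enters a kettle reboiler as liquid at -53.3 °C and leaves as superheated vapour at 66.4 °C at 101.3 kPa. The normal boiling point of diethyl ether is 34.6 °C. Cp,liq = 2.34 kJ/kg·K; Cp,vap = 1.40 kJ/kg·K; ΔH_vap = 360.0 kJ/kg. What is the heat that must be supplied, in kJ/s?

liquid -53.3→34.6 °C: 205.69 kJ/kg
vaporisation at 34.6 °C: 360 kJ/kg
vapour 34.6→66.4 °C: 44.52 kJ/kg
Δh = 205.69 + 360 + 44.52 = 610.21 kJ/kg
Q = ṁ·Δh = 1449 kg/h × 610.21 kJ/kg = 884190 kJ/h
|Q| = 245.61 kW

Q = 246 kJ/s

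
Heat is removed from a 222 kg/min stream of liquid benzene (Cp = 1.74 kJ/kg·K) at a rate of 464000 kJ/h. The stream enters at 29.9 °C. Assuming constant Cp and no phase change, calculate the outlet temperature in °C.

Q = 464000 kJ/h = 7733.3 kJ/min
ΔT = Q/(ṁ·Cp) = 7733.3/(222×1.74) = 20.02 K
T_out = 29.9 − 20.02 = 9.88 °C

T_out = 9.88 °C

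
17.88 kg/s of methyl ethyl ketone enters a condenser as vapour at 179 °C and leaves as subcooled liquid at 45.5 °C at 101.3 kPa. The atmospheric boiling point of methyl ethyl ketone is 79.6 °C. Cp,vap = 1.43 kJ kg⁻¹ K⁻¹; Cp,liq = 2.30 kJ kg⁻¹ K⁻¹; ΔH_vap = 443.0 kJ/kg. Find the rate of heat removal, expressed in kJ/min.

Q_c = 712000 kJ/min

vapour 179→79.6 °C: -142.14 kJ/kg
condensation at 79.6 °C: -443 kJ/kg
liquid 79.6→45.5 °C: -78.43 kJ/kg
Δh = -142.14 + -443 + -78.43 = -663.57 kJ/kg
Q = ṁ·Δh = 17.88 kg/s × -663.57 kJ/kg = -11865 kJ/s
|Q| = 11865 kW = 711880 kJ/min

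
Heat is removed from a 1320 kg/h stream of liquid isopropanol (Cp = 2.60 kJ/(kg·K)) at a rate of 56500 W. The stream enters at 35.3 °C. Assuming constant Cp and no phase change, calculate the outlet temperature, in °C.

T_out = -24.0 °C

Q = 56500 W = 203400 kJ/h
ΔT = Q/(ṁ·Cp) = 203400/(1320×2.60) = 59.266 K
T_out = 35.3 − 59.266 = -23.966 °C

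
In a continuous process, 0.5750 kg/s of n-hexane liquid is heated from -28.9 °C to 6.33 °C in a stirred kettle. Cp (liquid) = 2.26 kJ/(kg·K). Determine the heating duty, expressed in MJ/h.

Q = ṁ·Cp·ΔT = 0.5750 × 2.26 × (6.33 − -28.9) = 45.781 kJ/s
Heating duty = 164.81 MJ/h

Q = 165 MJ/h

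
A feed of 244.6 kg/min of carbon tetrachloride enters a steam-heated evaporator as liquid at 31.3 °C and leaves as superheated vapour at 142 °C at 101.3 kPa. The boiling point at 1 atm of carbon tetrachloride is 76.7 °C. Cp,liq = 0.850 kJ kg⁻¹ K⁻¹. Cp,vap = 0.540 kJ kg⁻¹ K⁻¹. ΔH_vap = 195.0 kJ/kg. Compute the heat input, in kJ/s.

liquid 31.3→76.7 °C: 38.59 kJ/kg
vaporisation at 76.7 °C: 195 kJ/kg
vapour 76.7→142 °C: 35.262 kJ/kg
Δh = 38.59 + 195 + 35.262 = 268.85 kJ/kg
Q = ṁ·Δh = 244.6 kg/min × 268.85 kJ/kg = 65761 kJ/min
|Q| = 1096 kW

Q = 1100 kJ/s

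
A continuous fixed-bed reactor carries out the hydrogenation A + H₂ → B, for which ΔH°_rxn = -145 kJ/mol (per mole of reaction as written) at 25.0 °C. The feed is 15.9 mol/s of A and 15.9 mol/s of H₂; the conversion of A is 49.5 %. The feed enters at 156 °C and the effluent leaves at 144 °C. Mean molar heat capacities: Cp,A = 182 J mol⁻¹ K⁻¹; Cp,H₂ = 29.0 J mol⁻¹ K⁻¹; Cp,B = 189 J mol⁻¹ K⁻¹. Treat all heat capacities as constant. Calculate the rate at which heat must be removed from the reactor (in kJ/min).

Extent of reaction ξ = 0.495 × 15.9 = 7.8705 mol/s
Reaction term: ξ·ΔH°_rxn = 7.8705 × -145 = -1141.2 kJ/s
Sensible, feed 156→25 °C: -439.49 kJ/s
Outlet flows (mol/s): A 8.0295, H₂ 8.0295, B 7.8705
Sensible, products 25→144 °C: 378.63 kJ/s
Q = ΔH = -1202.1 kJ/s = -1202.1 kW
Heat removed = 72125 kJ/min

Q_out = 72100 kJ/min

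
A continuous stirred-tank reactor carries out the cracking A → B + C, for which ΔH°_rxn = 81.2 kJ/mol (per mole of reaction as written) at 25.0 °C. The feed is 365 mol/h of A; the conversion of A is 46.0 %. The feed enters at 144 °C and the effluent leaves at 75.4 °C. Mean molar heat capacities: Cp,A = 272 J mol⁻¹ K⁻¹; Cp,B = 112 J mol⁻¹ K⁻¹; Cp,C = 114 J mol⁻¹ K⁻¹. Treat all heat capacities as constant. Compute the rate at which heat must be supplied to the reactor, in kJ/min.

Extent of reaction ξ = 0.460 × 365 = 167.9 mol/h
Reaction term: ξ·ΔH°_rxn = 167.9 × 81.2 = 13633 kJ/h
Sensible, feed 144→25 °C: -11814 kJ/h
Outlet flows (mol/h): A 197.1, B 167.9, C 167.9
Sensible, products 25→75.4 °C: 4614.5 kJ/h
Q = ΔH = 6433.6 kJ/h = 1.7871 kW
Heat supplied = 107.23 kJ/min

Q_in = 107 kJ/min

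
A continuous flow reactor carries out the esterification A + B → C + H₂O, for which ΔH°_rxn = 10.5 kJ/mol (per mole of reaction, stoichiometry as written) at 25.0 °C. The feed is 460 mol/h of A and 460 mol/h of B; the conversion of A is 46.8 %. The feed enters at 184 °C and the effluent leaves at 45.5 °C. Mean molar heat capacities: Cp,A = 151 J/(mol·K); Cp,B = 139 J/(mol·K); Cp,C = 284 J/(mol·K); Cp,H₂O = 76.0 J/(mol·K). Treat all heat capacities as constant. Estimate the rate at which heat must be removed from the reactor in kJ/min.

Q_out = 265 kJ/min

Extent of reaction ξ = 0.468 × 460 = 215.28 mol/h
Reaction term: ξ·ΔH°_rxn = 215.28 × 10.5 = 2260.4 kJ/h
Sensible, feed 184→25 °C: -21211 kJ/h
Outlet flows (mol/h): A 244.72, B 244.72, C 215.28, H₂O 215.28
Sensible, products 25→45.5 °C: 3043.6 kJ/h
Q = ΔH = -15907 kJ/h = -4.4185 kW
Heat removed = 265.11 kJ/min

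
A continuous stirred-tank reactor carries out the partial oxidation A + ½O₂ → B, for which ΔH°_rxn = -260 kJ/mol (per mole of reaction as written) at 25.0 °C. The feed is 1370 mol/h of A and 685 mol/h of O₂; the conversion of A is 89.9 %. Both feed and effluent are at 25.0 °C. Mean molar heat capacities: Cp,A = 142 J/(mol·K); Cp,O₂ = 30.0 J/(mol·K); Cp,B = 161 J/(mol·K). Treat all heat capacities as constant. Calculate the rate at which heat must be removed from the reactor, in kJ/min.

Extent of reaction ξ = 0.899 × 1370 = 1231.6 mol/h
Reaction term: ξ·ΔH°_rxn = 1231.6 × -260 = -320220 kJ/h
Q = ΔH = -320220 kJ/h = -88.951 kW
Heat removed = 5337.1 kJ/min

Q_out = 5340 kJ/min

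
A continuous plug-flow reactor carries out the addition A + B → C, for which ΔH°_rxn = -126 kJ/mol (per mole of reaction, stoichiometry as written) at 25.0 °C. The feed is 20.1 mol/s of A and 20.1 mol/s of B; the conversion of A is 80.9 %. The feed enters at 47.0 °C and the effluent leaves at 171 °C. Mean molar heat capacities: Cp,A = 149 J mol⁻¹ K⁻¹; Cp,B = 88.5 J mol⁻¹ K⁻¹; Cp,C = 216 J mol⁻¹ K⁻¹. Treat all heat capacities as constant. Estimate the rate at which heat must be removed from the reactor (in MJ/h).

Extent of reaction ξ = 0.809 × 20.1 = 16.261 mol/s
Reaction term: ξ·ΔH°_rxn = 16.261 × -126 = -2048.9 kJ/s
Sensible, feed 47.0→25 °C: -105.02 kJ/s
Outlet flows (mol/s): A 3.8391, B 3.8391, C 16.261
Sensible, products 25→171 °C: 645.92 kJ/s
Q = ΔH = -1508 kJ/s = -1508 kW
Heat removed = 5428.7 MJ/h

Q_out = 5430 MJ/h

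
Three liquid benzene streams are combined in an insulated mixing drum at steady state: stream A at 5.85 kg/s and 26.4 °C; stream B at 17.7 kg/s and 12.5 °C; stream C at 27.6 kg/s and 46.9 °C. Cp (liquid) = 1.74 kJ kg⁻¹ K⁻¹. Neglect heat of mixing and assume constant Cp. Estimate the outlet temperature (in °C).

Adiabatic, steady state ⇒ Σ ṁᵢCp,ᵢ(T_out − Tᵢ) = 0
T_out = Σ ṁᵢCp,ᵢTᵢ / Σ ṁᵢCp,ᵢ
      = 2906 / 89.001 = 32.652 °C

T_out = 32.7 °C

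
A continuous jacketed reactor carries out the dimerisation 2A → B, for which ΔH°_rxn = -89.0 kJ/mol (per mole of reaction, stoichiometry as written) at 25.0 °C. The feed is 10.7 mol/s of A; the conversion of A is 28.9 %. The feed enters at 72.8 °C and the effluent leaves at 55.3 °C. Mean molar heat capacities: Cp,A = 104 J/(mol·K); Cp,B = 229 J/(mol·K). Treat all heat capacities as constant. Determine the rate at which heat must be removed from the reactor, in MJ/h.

Q_out = 562 MJ/h

Extent of reaction ξ = 0.289 × 10.7 / 2 = 1.5461 mol/s
Reaction term: ξ·ΔH°_rxn = 1.5461 × -89.0 = -137.61 kJ/s
Sensible, feed 72.8→25 °C: -53.192 kJ/s
Outlet flows (mol/s): A 7.6077, B 1.5461
Sensible, products 25→55.3 °C: 34.702 kJ/s
Q = ΔH = -156.1 kJ/s = -156.1 kW
Heat removed = 561.95 MJ/h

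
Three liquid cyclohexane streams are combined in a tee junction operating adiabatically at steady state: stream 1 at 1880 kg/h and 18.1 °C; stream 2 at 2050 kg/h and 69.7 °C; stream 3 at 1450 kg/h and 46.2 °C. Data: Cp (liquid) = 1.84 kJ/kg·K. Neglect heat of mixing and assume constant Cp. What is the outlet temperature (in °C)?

T_out = 45.3 °C

Adiabatic, steady state ⇒ Σ ṁᵢCp,ᵢ(T_out − Tᵢ) = 0
Σ ṁᵢCp,ᵢTᵢ = 1880×1.84×18.1 + 2050×1.84×69.7 + 1450×1.84×46.2 = 448780
Σ ṁᵢCp,ᵢ = 1880×1.84 + 2050×1.84 + 1450×1.84 = 9899.2
T_out = 448780 / 9899.2 = 45.335 °C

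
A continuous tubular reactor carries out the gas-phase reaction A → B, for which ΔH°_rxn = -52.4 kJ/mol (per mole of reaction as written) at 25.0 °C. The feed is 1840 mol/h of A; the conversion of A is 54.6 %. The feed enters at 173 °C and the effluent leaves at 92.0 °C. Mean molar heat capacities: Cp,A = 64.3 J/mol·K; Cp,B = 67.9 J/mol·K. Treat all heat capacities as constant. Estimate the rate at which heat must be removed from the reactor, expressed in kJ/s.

Q_out = 17.2 kJ/s

Extent of reaction ξ = 0.546 × 1840 = 1004.6 mol/h
Reaction term: ξ·ΔH°_rxn = 1004.6 × -52.4 = -52643 kJ/h
Sensible, feed 173→25 °C: -17510 kJ/h
Outlet flows (mol/h): A 835.36, B 1004.6
Sensible, products 25→92.0 °C: 8169.2 kJ/h
Q = ΔH = -61984 kJ/h = -17.218 kW
Heat removed = 17.218 kJ/s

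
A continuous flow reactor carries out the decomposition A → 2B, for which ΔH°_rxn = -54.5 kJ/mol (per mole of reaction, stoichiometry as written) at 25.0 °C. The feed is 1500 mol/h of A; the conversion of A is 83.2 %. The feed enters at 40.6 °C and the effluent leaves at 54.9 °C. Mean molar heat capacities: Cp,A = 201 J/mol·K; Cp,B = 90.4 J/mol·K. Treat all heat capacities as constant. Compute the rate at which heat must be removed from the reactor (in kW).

Extent of reaction ξ = 0.832 × 1500 = 1248 mol/h
Reaction term: ξ·ΔH°_rxn = 1248 × -54.5 = -68016 kJ/h
Sensible, feed 40.6→25 °C: -4703.4 kJ/h
Outlet flows (mol/h): A 252, B 2496
Sensible, products 25→54.9 °C: 8261.1 kJ/h
Q = ΔH = -64458 kJ/h = -17.905 kW
Heat removed = 17.905 kW

Q_out = 17.9 kW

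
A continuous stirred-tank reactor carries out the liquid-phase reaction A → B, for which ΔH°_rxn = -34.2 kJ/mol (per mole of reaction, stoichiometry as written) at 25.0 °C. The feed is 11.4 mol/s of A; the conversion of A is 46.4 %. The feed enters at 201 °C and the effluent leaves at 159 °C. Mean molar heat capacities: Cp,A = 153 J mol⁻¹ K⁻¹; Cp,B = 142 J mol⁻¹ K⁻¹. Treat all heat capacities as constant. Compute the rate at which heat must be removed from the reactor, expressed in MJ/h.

Extent of reaction ξ = 0.464 × 11.4 = 5.2896 mol/s
Reaction term: ξ·ΔH°_rxn = 5.2896 × -34.2 = -180.9 kJ/s
Sensible, feed 201→25 °C: -306.98 kJ/s
Outlet flows (mol/s): A 6.1104, B 5.2896
Sensible, products 25→159 °C: 225.93 kJ/s
Q = ΔH = -261.96 kJ/s = -261.96 kW
Heat removed = 943.05 MJ/h

Q_out = 943 MJ/h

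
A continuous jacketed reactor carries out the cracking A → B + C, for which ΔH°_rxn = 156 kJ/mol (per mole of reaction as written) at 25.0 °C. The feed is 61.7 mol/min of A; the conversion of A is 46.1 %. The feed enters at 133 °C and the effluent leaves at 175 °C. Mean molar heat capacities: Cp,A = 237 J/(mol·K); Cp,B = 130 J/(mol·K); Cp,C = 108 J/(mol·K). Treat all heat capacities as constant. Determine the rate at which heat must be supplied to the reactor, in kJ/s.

Extent of reaction ξ = 0.461 × 61.7 = 28.444 mol/min
Reaction term: ξ·ΔH°_rxn = 28.444 × 156 = 4437.2 kJ/min
Sensible, feed 133→25 °C: -1579.3 kJ/min
Outlet flows (mol/min): A 33.256, B 28.444, C 28.444
Sensible, products 25→175 °C: 2197.7 kJ/min
Q = ΔH = 5055.6 kJ/min = 84.261 kW
Heat supplied = 84.261 kJ/s

Q_in = 84.3 kJ/s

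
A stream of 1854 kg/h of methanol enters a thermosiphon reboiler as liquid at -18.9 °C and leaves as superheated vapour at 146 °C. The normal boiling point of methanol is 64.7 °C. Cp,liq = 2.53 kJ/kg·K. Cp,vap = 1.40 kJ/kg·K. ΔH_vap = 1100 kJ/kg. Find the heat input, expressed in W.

Q = 734000 W

liquid -18.9→64.7 °C: 211.51 kJ/kg
vaporisation at 64.7 °C: 1100 kJ/kg
vapour 64.7→146 °C: 113.82 kJ/kg
Δh = 211.51 + 1100 + 113.82 = 1425.3 kJ/kg
Q = ṁ·Δh = 1854 kg/h × 1425.3 kJ/kg = 2.6426e+06 kJ/h
|Q| = 734.04 kW = 734040 W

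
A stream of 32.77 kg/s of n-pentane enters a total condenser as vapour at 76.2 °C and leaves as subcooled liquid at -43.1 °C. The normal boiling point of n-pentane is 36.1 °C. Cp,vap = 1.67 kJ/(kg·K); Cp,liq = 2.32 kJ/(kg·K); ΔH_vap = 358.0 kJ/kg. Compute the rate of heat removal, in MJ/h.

Q_c = 71800 MJ/h

vapour 76.2→36.1 °C: -66.967 kJ/kg
condensation at 36.1 °C: -358 kJ/kg
liquid 36.1→-43.1 °C: -183.74 kJ/kg
Δh = -66.967 + -358 + -183.74 = -608.71 kJ/kg
Q = ṁ·Δh = 32.77 kg/s × -608.71 kJ/kg = -19947 kJ/s
|Q| = 19947 kW = 71811 MJ/h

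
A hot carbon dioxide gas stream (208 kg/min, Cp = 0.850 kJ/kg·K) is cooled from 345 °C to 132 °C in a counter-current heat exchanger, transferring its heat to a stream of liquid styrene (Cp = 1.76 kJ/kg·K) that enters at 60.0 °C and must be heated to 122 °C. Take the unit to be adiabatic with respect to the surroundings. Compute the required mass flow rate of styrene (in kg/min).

Heat released by hot stream: Q = 208 × 0.850 × (345 − 132) = 37658 kJ/min
Energy balance on cold side (adiabatic exchanger): Q = ṁ_c·Cp_c·(T_c,out − T_c,in)
ṁ_c = 37658 / [1.76 × (122 − 60.0)] = 345.11 kg/min

ṁ_c = 345 kg/min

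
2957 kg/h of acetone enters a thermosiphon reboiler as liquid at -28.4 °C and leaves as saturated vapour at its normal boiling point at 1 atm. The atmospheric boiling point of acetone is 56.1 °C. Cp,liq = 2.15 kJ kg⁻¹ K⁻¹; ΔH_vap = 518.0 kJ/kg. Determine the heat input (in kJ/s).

Q = 575 kJ/s

liquid -28.4→56.1 °C: 181.67 kJ/kg
vaporisation at 56.1 °C: 518 kJ/kg
Δh = 181.67 + 518 = 699.67 kJ/kg
Q = ṁ·Δh = 2957 kg/h × 699.67 kJ/kg = 2.0689e+06 kJ/h
|Q| = 574.71 kW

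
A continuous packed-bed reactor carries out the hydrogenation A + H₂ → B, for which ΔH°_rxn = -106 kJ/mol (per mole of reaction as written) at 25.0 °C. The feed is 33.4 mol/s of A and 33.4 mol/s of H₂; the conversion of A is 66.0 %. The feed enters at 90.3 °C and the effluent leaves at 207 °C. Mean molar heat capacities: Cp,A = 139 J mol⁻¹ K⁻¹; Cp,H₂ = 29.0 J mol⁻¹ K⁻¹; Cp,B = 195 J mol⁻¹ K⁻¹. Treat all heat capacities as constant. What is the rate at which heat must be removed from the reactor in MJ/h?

Q_out = 5660 MJ/h

Extent of reaction ξ = 0.660 × 33.4 = 22.044 mol/s
Reaction term: ξ·ΔH°_rxn = 22.044 × -106 = -2336.7 kJ/s
Sensible, feed 90.3→25 °C: -366.41 kJ/s
Outlet flows (mol/s): A 11.356, H₂ 11.356, B 22.044
Sensible, products 25→207 °C: 1129.6 kJ/s
Q = ΔH = -1573.5 kJ/s = -1573.5 kW
Heat removed = 5664.6 MJ/h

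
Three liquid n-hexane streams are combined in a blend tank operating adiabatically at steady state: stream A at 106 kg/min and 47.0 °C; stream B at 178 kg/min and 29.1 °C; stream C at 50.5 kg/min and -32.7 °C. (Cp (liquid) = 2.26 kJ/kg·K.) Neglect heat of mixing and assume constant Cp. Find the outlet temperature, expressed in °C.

No heat crosses the boundary, so H_out = H_in.
T_out = Σ ṁᵢCp,ᵢTᵢ / Σ ṁᵢCp,ᵢ
      = 19234 / 755.97 = 25.442 °C

T_out = 25.4 °C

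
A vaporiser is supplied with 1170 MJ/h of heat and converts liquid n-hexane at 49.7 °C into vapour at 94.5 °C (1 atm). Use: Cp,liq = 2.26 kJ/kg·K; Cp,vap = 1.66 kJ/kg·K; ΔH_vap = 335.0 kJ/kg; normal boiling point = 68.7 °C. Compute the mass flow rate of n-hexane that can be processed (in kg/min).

ṁ = 46.3 kg/min

Δh = 2.26×(68.7−49.7) + 335.0 + 1.66×(94.5−68.7) = 420.77 kJ/kg
Q = 1170 MJ/h = 325 kJ/s = 19500 kJ/min
ṁ = Q/Δh = 19500 / 420.77 = 46.344 kg/min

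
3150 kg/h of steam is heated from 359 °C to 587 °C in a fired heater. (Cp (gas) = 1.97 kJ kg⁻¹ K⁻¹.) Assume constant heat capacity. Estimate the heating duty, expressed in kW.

Q = ṁ·Cp·ΔT = 3150 × 1.97 × (587 − 359) = 1.4149e+06 kJ/h
Converting: 1.4149e+06 / 3600 s = 393.01 kW

Q = 393 kW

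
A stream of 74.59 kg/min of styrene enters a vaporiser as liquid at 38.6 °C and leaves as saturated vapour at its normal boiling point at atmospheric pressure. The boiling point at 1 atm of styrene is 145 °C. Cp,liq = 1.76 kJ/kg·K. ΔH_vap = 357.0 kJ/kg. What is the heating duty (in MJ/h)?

Q = 2440 MJ/h

liquid 38.6→145 °C: 187.26 kJ/kg
vaporisation at 145 °C: 357 kJ/kg
Δh = 187.26 + 357 = 544.26 kJ/kg
Q = ṁ·Δh = 74.59 kg/min × 544.26 kJ/kg = 40597 kJ/min
|Q| = 676.61 kW = 2435.8 MJ/h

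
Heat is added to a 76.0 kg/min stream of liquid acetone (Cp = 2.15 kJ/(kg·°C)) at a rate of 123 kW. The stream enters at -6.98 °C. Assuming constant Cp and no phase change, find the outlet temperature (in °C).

Q = 123 kW = 7380 kJ/min
ΔT = Q/(ṁ·Cp) = 7380/(76.0×2.15) = 45.165 K
T_out = -6.98 + 45.165 = 38.185 °C

T_out = 38.2 °C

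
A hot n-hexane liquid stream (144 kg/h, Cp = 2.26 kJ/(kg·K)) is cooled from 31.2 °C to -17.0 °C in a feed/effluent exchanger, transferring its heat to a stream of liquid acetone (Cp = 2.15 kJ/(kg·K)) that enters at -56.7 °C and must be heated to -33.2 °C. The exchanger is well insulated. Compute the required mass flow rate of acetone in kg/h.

ṁ_c = 310 kg/h

Heat released by hot stream: Q = 144 × 2.26 × (31.2 − -17.0) = 15686 kJ/h
Energy balance on cold side (adiabatic exchanger): Q = ṁ_c·Cp_c·(T_c,out − T_c,in)
ṁ_c = 15686 / [2.15 × (-33.2 − -56.7)] = 310.46 kg/h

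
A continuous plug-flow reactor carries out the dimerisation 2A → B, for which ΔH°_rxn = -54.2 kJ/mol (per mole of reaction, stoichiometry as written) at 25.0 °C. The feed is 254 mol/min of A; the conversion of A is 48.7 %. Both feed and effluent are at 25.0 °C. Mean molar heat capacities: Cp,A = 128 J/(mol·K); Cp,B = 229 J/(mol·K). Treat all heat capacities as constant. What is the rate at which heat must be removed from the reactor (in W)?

Extent of reaction ξ = 0.487 × 254 / 2 = 61.849 mol/min
Reaction term: ξ·ΔH°_rxn = 61.849 × -54.2 = -3352.2 kJ/min
Q = ΔH = -3352.2 kJ/min = -55.87 kW
Heat removed = 55870 W

Q_out = 55900 W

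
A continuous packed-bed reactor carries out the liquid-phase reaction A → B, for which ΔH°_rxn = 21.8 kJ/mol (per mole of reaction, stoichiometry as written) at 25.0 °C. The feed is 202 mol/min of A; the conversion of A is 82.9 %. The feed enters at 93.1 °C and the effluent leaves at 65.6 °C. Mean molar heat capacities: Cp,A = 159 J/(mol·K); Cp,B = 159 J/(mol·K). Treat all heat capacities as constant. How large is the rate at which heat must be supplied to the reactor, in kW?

Extent of reaction ξ = 0.829 × 202 = 167.46 mol/min
Reaction term: ξ·ΔH°_rxn = 167.46 × 21.8 = 3650.6 kJ/min
Sensible, feed 93.1→25 °C: -2187.2 kJ/min
Outlet flows (mol/min): A 34.542, B 167.46
Sensible, products 25→65.6 °C: 1304 kJ/min
Q = ΔH = 2767.3 kJ/min = 46.122 kW
Heat supplied = 46.122 kW

Q_in = 46.1 kW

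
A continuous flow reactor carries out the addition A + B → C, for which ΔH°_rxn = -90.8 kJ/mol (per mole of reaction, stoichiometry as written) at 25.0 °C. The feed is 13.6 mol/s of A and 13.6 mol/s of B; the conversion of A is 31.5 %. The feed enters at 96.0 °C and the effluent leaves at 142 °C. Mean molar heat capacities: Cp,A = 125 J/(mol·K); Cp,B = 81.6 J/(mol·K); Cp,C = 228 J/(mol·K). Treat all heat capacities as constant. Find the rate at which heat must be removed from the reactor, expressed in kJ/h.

Q_out = 896000 kJ/h

Extent of reaction ξ = 0.315 × 13.6 = 4.284 mol/s
Reaction term: ξ·ΔH°_rxn = 4.284 × -90.8 = -388.99 kJ/s
Sensible, feed 96.0→25 °C: -199.49 kJ/s
Outlet flows (mol/s): A 9.316, B 9.316, C 4.284
Sensible, products 25→142 °C: 339.47 kJ/s
Q = ΔH = -249.01 kJ/s = -249.01 kW
Heat removed = 896440 kJ/h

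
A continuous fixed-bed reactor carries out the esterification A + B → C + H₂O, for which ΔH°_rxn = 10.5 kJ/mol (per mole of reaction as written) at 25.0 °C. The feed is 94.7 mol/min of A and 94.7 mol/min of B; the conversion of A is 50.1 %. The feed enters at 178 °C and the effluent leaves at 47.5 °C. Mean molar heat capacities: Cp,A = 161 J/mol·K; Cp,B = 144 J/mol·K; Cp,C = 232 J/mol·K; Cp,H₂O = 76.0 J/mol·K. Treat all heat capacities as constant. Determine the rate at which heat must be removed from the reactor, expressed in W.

Extent of reaction ξ = 0.501 × 94.7 = 47.445 mol/min
Reaction term: ξ·ΔH°_rxn = 47.445 × 10.5 = 498.17 kJ/min
Sensible, feed 178→25 °C: -4419.2 kJ/min
Outlet flows (mol/min): A 47.255, B 47.255, C 47.445, H₂O 47.445
Sensible, products 25→47.5 °C: 653.08 kJ/min
Q = ΔH = -3267.9 kJ/min = -54.465 kW
Heat removed = 54465 W

Q_out = 54500 W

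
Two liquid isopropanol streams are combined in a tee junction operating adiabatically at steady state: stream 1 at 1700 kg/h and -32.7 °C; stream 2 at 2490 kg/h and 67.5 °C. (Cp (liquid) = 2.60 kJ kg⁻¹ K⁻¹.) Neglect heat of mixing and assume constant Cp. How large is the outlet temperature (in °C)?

No heat crosses the boundary, so H_out = H_in.
Σ ṁᵢCp,ᵢTᵢ = 1700×2.60×-32.7 + 2490×2.60×67.5 = 292460
Σ ṁᵢCp,ᵢ = 1700×2.60 + 2490×2.60 = 10894
T_out = 292460 / 10894 = 26.846 °C

T_out = 26.8 °C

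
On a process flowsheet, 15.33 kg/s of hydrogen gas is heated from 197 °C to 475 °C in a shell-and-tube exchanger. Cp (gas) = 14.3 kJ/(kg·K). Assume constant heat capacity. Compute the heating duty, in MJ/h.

Q = ṁ·Cp·ΔT = 15.33 × 14.3 × (475 − 197) = 60943 kJ/s
Heating duty = 219390 MJ/h

Q = 219000 MJ/h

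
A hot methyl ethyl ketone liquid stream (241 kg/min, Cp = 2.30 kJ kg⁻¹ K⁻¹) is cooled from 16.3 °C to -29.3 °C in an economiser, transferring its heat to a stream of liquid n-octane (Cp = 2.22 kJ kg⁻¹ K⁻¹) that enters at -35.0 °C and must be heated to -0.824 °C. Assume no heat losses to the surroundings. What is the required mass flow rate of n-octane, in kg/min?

ṁ_c = 333 kg/min

Heat released by hot stream: Q = 241 × 2.30 × (16.3 − -29.3) = 25276 kJ/min
Energy balance on cold side (adiabatic exchanger): Q = ṁ_c·Cp_c·(T_c,out − T_c,in)
ṁ_c = 25276 / [2.22 × (-0.824 − -35.0)] = 333.15 kg/min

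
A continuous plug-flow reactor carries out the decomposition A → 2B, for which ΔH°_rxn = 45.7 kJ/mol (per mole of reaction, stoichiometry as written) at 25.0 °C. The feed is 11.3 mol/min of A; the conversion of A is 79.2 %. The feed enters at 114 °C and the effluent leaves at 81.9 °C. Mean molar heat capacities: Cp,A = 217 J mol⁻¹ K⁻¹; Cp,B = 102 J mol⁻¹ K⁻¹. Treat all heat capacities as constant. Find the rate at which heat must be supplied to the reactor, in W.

Q_in = 5390 W

Extent of reaction ξ = 0.792 × 11.3 = 8.9496 mol/min
Reaction term: ξ·ΔH°_rxn = 8.9496 × 45.7 = 409 kJ/min
Sensible, feed 114→25 °C: -218.24 kJ/min
Outlet flows (mol/min): A 2.3504, B 17.899
Sensible, products 25→81.9 °C: 132.9 kJ/min
Q = ΔH = 323.66 kJ/min = 5.3944 kW
Heat supplied = 5394.4 W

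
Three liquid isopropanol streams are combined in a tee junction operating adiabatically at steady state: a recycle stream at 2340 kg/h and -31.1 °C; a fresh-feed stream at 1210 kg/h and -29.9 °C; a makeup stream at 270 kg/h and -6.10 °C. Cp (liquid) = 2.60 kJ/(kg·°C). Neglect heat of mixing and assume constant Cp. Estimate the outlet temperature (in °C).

Adiabatic, steady state ⇒ Σ ṁᵢCp,ᵢ(T_out − Tᵢ) = 0
Σ ṁᵢCp,ᵢTᵢ = 2340×2.60×-31.1 + 1210×2.60×-29.9 + 270×2.60×-6.10 = -287560
Σ ṁᵢCp,ᵢ = 2340×2.60 + 1210×2.60 + 270×2.60 = 9932
T_out = -287560 / 9932 = -28.953 °C

T_out = -29.0 °C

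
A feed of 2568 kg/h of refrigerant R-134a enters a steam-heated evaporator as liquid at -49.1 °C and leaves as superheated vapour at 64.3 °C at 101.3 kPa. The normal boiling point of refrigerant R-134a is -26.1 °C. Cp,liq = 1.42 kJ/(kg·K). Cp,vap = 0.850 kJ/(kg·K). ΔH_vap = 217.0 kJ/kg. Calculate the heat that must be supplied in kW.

liquid -49.1→-26.1 °C: 32.66 kJ/kg
vaporisation at -26.1 °C: 217 kJ/kg
vapour -26.1→64.3 °C: 76.84 kJ/kg
Δh = 32.66 + 217 + 76.84 = 326.5 kJ/kg
Q = ṁ·Δh = 2568 kg/h × 326.5 kJ/kg = 838450 kJ/h
|Q| = 232.9 kW

Q = 233 kW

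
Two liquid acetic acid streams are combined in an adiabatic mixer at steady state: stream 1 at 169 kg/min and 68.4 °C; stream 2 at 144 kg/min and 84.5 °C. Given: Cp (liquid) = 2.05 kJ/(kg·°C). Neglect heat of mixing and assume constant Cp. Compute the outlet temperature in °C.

T_out = 75.8 °C

Energy balance with Q = 0: Σ ṁᵢCp,ᵢ(T_out − Tᵢ) = 0
Σ ṁᵢCp,ᵢTᵢ = 169×2.05×68.4 + 144×2.05×84.5 = 48642
Σ ṁᵢCp,ᵢ = 169×2.05 + 144×2.05 = 641.65
T_out = 48642 / 641.65 = 75.807 °C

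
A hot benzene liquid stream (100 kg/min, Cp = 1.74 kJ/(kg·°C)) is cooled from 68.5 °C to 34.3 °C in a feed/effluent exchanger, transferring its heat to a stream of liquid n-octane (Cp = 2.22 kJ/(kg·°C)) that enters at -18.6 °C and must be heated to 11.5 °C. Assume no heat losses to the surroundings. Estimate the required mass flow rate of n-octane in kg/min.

Heat released by hot stream: Q = 100 × 1.74 × (68.5 − 34.3) = 5950.8 kJ/min
Energy balance on cold side (adiabatic exchanger): Q = ṁ_c·Cp_c·(T_c,out − T_c,in)
ṁ_c = 5950.8 / [2.22 × (11.5 − -18.6)] = 89.055 kg/min

ṁ_c = 89.1 kg/min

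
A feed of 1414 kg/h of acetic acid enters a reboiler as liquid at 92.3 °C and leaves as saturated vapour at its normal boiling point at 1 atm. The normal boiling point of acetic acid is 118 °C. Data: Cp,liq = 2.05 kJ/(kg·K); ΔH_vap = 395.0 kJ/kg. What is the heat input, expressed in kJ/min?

liquid 92.3→118 °C: 52.685 kJ/kg
vaporisation at 118 °C: 395 kJ/kg
Δh = 52.685 + 395 = 447.69 kJ/kg
Q = ṁ·Δh = 1414 kg/h × 447.69 kJ/kg = 633030 kJ/h
|Q| = 175.84 kW = 10550 kJ/min

Q = 10600 kJ/min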